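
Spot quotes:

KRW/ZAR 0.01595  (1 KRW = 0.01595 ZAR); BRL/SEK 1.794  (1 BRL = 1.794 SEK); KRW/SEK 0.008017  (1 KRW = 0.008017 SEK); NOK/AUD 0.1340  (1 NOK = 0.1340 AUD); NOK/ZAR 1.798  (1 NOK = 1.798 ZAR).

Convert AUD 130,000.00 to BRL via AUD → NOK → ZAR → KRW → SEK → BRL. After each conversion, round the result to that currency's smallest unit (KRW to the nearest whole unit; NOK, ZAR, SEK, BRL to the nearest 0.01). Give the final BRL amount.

AUD 130,000.00 ÷ 0.1340 = NOK 970,149.25
NOK 970,149.25 × 1.798 = ZAR 1,744,328.35
ZAR 1,744,328.35 ÷ 0.01595 = KRW 109,362,279
KRW 109,362,279 × 0.008017 = SEK 876,757.39
SEK 876,757.39 ÷ 1.794 = BRL 488,716.49

BRL 488,716.49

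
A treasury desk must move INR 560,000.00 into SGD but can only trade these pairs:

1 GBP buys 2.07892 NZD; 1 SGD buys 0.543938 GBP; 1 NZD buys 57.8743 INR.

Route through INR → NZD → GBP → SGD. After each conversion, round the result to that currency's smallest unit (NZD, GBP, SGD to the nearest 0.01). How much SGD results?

INR 560,000.00 ÷ 57.8743 = NZD 9,676.14
NZD 9,676.14 ÷ 2.07892 = GBP 4,654.41
GBP 4,654.41 ÷ 0.543938 = SGD 8,556.88

SGD 8,556.88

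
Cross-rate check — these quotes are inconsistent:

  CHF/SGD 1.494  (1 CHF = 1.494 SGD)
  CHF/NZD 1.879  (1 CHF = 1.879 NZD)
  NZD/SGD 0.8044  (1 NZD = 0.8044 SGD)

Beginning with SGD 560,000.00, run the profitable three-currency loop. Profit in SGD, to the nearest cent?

Profit: SGD 6,547.43

Profitable loop is SGD → CHF → NZD → SGD:
SGD 560,000.00 ÷ 1.494 = CHF 374,832.66
CHF 374,832.66 × 1.879 = NZD 704,310.58
NZD 704,310.58 × 0.8044 = SGD 566,547.43
Profit = SGD 566,547.43 − SGD 560,000.00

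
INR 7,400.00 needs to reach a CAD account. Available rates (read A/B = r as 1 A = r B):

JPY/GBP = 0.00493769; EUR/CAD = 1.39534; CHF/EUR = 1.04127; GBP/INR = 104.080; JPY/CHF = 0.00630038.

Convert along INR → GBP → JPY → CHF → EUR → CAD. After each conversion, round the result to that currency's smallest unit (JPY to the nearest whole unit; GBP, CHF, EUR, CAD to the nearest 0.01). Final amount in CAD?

INR 7,400.00 ÷ 104.080 = GBP 71.10
GBP 71.10 ÷ 0.00493769 = JPY 14,399
JPY 14,399 × 0.00630038 = CHF 90.72
CHF 90.72 × 1.04127 = EUR 94.46
EUR 94.46 × 1.39534 = CAD 131.80

CAD 131.80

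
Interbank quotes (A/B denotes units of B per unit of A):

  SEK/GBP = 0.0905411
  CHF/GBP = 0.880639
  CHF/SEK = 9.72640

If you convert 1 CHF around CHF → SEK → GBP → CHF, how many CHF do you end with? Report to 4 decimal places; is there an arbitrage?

1.0000 (no arbitrage)

Around CHF → SEK → GBP → CHF: 1 × 9.72640 × 0.0905411 ÷ 0.880639 = 1.000000
Product ≈ 1 (deviation 0.000%, within rounding noise).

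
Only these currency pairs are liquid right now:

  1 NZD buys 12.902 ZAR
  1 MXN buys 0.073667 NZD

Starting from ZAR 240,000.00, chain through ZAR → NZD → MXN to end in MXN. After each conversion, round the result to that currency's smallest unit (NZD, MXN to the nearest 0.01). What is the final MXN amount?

ZAR 240,000.00 ÷ 12.902 = NZD 18,601.77
NZD 18,601.77 ÷ 0.073667 = MXN 252,511.57

MXN 252,511.57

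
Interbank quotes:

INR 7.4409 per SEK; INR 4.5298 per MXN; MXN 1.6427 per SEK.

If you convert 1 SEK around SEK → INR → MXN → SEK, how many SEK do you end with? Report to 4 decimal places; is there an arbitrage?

Around SEK → INR → MXN → SEK: 1 × 7.4409 ÷ 4.5298 ÷ 1.6427 = 0.999973
Product ≈ 1 (deviation 0.003%, within rounding noise).

1.0000 (no arbitrage)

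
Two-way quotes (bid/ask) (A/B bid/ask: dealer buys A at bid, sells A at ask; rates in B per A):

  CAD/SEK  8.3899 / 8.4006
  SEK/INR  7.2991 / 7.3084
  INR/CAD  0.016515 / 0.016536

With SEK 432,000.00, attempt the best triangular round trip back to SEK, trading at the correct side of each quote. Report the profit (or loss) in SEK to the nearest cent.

Best loop SEK → INR → CAD → SEK:
SEK 432,000.00 × 7.2991 (sell SEK at bid) = INR 3,153,211.20
INR 3,153,211.20 × 0.016515 (sell INR at bid) = CAD 52,075.28
CAD 52,075.28 × 8.3899 (sell CAD at bid) = SEK 436,906.42

Net profit: SEK 4,906.42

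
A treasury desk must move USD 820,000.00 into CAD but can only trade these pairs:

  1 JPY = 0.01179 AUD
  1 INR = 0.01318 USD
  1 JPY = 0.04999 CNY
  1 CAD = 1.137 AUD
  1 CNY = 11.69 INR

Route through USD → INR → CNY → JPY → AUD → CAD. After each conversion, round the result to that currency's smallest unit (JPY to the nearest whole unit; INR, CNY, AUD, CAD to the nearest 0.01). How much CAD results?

USD 820,000.00 ÷ 0.01318 = INR 62,215,478.00
INR 62,215,478.00 ÷ 11.69 = CNY 5,322,111.04
CNY 5,322,111.04 ÷ 0.04999 = JPY 106,463,514
JPY 106,463,514 × 0.01179 = AUD 1,255,204.83
AUD 1,255,204.83 ÷ 1.137 = CAD 1,103,962.03

CAD 1,103,962.03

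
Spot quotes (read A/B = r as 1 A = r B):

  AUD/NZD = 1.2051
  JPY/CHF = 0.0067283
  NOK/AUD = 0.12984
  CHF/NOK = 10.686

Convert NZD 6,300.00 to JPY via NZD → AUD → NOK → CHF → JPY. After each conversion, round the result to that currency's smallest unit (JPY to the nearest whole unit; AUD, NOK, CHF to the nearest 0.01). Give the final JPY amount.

NZD 6,300.00 ÷ 1.2051 = AUD 5,227.78
AUD 5,227.78 ÷ 0.12984 = NOK 40,263.25
NOK 40,263.25 ÷ 10.686 = CHF 3,767.85
CHF 3,767.85 ÷ 0.0067283 = JPY 560,000

JPY 560,000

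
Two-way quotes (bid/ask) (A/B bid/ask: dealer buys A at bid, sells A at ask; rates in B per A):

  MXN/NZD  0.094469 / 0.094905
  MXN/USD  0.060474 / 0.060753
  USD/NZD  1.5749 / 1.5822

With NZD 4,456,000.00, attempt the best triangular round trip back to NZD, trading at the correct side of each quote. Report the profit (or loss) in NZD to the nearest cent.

Net profit: NZD 15,752.59

Best loop NZD → MXN → USD → NZD:
NZD 4,456,000.00 ÷ 0.094905 (buy MXN at ask) = MXN 46,952,215.37
MXN 46,952,215.37 × 0.060474 (sell MXN at bid) = USD 2,839,388.27
USD 2,839,388.27 × 1.5749 (sell USD at bid) = NZD 4,471,752.59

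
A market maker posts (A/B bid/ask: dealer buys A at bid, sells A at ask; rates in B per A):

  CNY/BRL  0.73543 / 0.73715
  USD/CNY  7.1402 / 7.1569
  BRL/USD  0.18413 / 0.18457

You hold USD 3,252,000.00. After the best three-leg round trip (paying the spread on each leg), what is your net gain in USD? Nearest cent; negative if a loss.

Net profit: USD 87,708.84

Best loop USD → BRL → CNY → USD:
USD 3,252,000.00 ÷ 0.18457 (buy BRL at ask) = BRL 17,619,331.42
BRL 17,619,331.42 ÷ 0.73715 (buy CNY at ask) = CNY 23,901,962.18
CNY 23,901,962.18 ÷ 7.1569 (buy USD at ask) = USD 3,339,708.84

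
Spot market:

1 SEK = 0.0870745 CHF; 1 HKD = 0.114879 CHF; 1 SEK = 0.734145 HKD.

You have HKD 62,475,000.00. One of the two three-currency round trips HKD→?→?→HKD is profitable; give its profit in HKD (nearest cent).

Profitable loop is HKD → SEK → CHF → HKD:
HKD 62,475,000.00 ÷ 0.734145 = SEK 85,098,992.71
SEK 85,098,992.71 × 0.0870745 = CHF 7,409,952.24
CHF 7,409,952.24 ÷ 0.114879 = HKD 64,502,234.88
Profit = HKD 64,502,234.88 − HKD 62,475,000.00

Profit: HKD 2,027,234.88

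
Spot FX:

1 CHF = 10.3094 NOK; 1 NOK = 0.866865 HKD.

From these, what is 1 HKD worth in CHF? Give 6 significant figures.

HKD/CHF = 0.111896

1 HKD ÷ 0.866865 = 1.15358 NOK
1.15358 NOK ÷ 10.3094 = 0.111896 CHF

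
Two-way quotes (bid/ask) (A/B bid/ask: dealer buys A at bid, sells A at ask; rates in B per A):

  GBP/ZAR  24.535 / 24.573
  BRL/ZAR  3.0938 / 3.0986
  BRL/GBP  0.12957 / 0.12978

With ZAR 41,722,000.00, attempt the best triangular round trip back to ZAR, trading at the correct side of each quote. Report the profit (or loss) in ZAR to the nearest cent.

Net profit: ZAR 1,082,568.49

Best loop ZAR → BRL → GBP → ZAR:
ZAR 41,722,000.00 ÷ 3.0986 (buy BRL at ask) = BRL 13,464,790.55
BRL 13,464,790.55 × 0.12957 (sell BRL at bid) = GBP 1,744,632.91
GBP 1,744,632.91 × 24.535 (sell GBP at bid) = ZAR 42,804,568.49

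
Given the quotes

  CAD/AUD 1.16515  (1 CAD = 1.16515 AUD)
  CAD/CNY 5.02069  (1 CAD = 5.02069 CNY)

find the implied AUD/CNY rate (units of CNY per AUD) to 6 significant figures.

AUD/CNY = 4.30905

1 AUD ÷ 1.16515 = 0.858259 CAD
0.858259 CAD × 5.02069 = 4.30905 CNY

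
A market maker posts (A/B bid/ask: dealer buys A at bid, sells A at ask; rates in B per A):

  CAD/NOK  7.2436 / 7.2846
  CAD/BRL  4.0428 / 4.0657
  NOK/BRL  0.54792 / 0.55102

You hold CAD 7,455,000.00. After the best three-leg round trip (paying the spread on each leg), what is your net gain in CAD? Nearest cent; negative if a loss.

Best loop CAD → BRL → NOK → CAD:
CAD 7,455,000.00 × 4.0428 (sell CAD at bid) = BRL 30,139,074.00
BRL 30,139,074.00 ÷ 0.55102 (buy NOK at ask) = NOK 54,696,878.52
NOK 54,696,878.52 ÷ 7.2846 (buy CAD at ask) = CAD 7,508,563.07

Net profit: CAD 53,563.07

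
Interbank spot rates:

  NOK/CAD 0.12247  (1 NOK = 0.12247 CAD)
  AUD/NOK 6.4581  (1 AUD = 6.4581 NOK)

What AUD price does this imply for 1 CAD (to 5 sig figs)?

1 CAD ÷ 0.12247 = 8.16526 NOK
8.16526 NOK ÷ 6.4581 = 1.26434 AUD

CAD/AUD = 1.2643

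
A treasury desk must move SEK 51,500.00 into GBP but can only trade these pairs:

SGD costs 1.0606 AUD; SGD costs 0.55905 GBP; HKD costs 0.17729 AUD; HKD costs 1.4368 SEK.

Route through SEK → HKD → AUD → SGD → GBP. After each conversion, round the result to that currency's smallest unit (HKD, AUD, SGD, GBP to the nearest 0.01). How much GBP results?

GBP 3,349.61

SEK 51,500.00 ÷ 1.4368 = HKD 35,843.54
HKD 35,843.54 × 0.17729 = AUD 6,354.70
AUD 6,354.70 ÷ 1.0606 = SGD 5,991.61
SGD 5,991.61 × 0.55905 = GBP 3,349.61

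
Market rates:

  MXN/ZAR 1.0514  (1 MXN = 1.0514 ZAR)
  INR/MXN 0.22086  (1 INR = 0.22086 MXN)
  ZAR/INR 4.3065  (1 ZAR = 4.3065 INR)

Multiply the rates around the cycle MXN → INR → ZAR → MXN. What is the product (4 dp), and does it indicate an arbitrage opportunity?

1.0000 (no arbitrage)

Around MXN → INR → ZAR → MXN: 1 ÷ 0.22086 ÷ 4.3065 ÷ 1.0514 = 0.999978
Product ≈ 1 (deviation 0.002%, within rounding noise).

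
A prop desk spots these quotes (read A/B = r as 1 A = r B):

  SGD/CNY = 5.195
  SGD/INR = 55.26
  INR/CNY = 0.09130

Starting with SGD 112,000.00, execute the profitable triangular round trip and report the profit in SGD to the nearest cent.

Profitable loop is SGD → CNY → INR → SGD:
SGD 112,000.00 × 5.195 = CNY 581,840.00
CNY 581,840.00 ÷ 0.09130 = INR 6,372,836.80
INR 6,372,836.80 ÷ 55.26 = SGD 115,324.59
Profit = SGD 115,324.59 − SGD 112,000.00

Profit: SGD 3,324.59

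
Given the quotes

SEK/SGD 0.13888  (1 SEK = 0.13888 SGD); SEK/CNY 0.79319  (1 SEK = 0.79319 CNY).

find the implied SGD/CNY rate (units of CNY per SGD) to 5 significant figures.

1 SGD ÷ 0.13888 = 7.20046 SEK
7.20046 SEK × 0.79319 = 5.71133 CNY

SGD/CNY = 5.7113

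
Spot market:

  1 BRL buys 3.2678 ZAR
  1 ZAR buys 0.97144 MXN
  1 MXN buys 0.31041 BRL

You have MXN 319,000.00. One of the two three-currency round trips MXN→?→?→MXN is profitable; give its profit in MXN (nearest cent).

Profit: MXN 4,730.43

Profitable loop is MXN → ZAR → BRL → MXN:
MXN 319,000.00 ÷ 0.97144 = ZAR 328,378.49
ZAR 328,378.49 ÷ 3.2678 = BRL 100,489.16
BRL 100,489.16 ÷ 0.31041 = MXN 323,730.43
Profit = MXN 323,730.43 − MXN 319,000.00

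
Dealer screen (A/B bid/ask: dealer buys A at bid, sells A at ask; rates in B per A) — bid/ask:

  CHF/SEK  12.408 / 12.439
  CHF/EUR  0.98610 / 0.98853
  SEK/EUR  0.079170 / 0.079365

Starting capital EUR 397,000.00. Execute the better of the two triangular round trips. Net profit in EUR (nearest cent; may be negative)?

Best loop EUR → SEK → CHF → EUR:
EUR 397,000.00 ÷ 0.079365 (buy SEK at ask) = SEK 5,002,205.00
SEK 5,002,205.00 ÷ 12.439 (buy CHF at ask) = CHF 402,138.84
CHF 402,138.84 × 0.98610 (sell CHF at bid) = EUR 396,549.11

Net result: EUR -450.89 (no profitable arbitrage after spreads)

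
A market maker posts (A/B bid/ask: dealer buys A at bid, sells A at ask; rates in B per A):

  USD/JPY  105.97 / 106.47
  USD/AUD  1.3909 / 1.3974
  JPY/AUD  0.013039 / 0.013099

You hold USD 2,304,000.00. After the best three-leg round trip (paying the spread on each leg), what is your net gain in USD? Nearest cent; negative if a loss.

Net result: USD -6,195.98 (no profitable arbitrage after spreads)

Best loop USD → AUD → JPY → USD:
USD 2,304,000.00 × 1.3909 (sell USD at bid) = AUD 3,204,633.60
AUD 3,204,633.60 ÷ 0.013099 (buy JPY at ask) = JPY 244,647,194
JPY 244,647,194 ÷ 106.47 (buy USD at ask) = USD 2,297,804.02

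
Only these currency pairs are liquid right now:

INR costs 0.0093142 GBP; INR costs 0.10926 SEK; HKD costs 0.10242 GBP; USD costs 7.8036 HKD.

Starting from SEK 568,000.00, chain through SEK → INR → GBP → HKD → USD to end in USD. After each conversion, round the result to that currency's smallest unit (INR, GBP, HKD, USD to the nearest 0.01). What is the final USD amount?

USD 60,583.30

SEK 568,000.00 ÷ 0.10926 = INR 5,198,608.82
INR 5,198,608.82 × 0.0093142 = GBP 48,420.88
GBP 48,420.88 ÷ 0.10242 = HKD 472,767.82
HKD 472,767.82 ÷ 7.8036 = USD 60,583.30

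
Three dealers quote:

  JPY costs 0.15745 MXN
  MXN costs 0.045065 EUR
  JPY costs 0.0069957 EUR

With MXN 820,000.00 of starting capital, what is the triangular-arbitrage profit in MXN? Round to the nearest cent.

Profitable loop is MXN → EUR → JPY → MXN:
MXN 820,000.00 × 0.045065 = EUR 36,953.30
EUR 36,953.30 ÷ 0.0069957 = JPY 5,282,288
JPY 5,282,288 × 0.15745 = MXN 831,696.20
Profit = MXN 831,696.20 − MXN 820,000.00

Profit: MXN 11,696.20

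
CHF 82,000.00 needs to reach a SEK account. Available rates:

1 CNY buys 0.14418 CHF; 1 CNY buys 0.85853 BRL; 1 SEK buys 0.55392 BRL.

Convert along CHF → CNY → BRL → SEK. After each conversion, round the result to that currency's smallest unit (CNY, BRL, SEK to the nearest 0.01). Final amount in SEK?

SEK 881,489.75

CHF 82,000.00 ÷ 0.14418 = CNY 568,733.53
CNY 568,733.53 × 0.85853 = BRL 488,274.80
BRL 488,274.80 ÷ 0.55392 = SEK 881,489.75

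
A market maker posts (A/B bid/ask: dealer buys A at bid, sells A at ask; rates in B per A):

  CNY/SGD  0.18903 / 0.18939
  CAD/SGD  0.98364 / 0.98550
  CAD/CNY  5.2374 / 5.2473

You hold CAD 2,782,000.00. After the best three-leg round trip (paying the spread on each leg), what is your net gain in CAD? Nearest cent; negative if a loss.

Net profit: CAD 12,775.81

Best loop CAD → CNY → SGD → CAD:
CAD 2,782,000.00 × 5.2374 (sell CAD at bid) = CNY 14,570,446.80
CNY 14,570,446.80 × 0.18903 (sell CNY at bid) = SGD 2,754,251.56
SGD 2,754,251.56 ÷ 0.98550 (buy CAD at ask) = CAD 2,794,775.81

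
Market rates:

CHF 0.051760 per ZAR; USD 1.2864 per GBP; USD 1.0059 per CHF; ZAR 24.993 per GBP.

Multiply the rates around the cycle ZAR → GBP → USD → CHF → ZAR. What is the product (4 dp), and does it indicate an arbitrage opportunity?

Around ZAR → GBP → USD → CHF → ZAR: 1 ÷ 24.993 × 1.2864 ÷ 1.0059 ÷ 0.051760 = 0.988573
Product < 1; profitable direction is ZAR → CHF → USD → GBP → ZAR.

0.9886 (arbitrage exists)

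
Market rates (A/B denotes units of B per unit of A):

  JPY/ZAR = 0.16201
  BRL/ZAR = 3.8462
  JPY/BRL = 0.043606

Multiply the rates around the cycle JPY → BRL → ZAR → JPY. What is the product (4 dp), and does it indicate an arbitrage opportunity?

1.0352 (arbitrage exists)

Around JPY → BRL → ZAR → JPY: 1 × 0.043606 × 3.8462 ÷ 0.16201 = 1.035229
Product > 1; profitable direction is JPY → BRL → ZAR → JPY.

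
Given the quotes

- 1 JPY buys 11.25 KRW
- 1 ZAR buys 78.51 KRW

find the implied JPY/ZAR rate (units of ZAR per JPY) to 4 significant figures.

1 JPY × 11.25 = 11.25 KRW
11.25 KRW ÷ 78.51 = 0.143294 ZAR

JPY/ZAR = 0.1433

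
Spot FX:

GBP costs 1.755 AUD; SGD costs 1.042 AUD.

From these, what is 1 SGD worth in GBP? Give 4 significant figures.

1 SGD × 1.042 = 1.042 AUD
1.042 AUD ÷ 1.755 = 0.593732 GBP

SGD/GBP = 0.5937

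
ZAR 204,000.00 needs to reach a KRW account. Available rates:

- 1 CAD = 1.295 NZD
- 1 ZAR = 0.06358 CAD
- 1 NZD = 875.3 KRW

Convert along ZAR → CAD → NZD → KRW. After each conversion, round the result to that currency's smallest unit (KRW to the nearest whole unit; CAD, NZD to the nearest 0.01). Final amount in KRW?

ZAR 204,000.00 × 0.06358 = CAD 12,970.32
CAD 12,970.32 × 1.295 = NZD 16,796.56
NZD 16,796.56 × 875.3 = KRW 14,702,029

KRW 14,702,029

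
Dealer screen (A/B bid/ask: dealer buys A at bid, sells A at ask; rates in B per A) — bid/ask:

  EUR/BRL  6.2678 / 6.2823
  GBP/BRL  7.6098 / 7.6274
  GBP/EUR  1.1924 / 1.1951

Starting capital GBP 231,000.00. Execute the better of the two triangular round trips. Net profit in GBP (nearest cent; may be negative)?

Best loop GBP → BRL → EUR → GBP:
GBP 231,000.00 × 7.6098 (sell GBP at bid) = BRL 1,757,863.80
BRL 1,757,863.80 ÷ 6.2823 (buy EUR at ask) = EUR 279,812.14
EUR 279,812.14 ÷ 1.1951 (buy GBP at ask) = GBP 234,132.82

Net profit: GBP 3,132.82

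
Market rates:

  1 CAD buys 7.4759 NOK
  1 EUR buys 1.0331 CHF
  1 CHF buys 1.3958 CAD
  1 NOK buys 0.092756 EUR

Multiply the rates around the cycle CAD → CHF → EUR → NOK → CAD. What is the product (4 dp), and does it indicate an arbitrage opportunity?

1.0001 (no arbitrage)

Around CAD → CHF → EUR → NOK → CAD: 1 ÷ 1.3958 ÷ 1.0331 ÷ 0.092756 ÷ 7.4759 = 1.000067
Product ≈ 1 (deviation 0.007%, within rounding noise).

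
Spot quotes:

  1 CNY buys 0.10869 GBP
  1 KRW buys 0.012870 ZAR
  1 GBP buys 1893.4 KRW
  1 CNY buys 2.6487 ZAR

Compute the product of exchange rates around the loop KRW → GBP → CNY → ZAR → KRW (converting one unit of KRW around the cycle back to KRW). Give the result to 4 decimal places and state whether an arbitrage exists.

Around KRW → GBP → CNY → ZAR → KRW: 1 ÷ 1893.4 ÷ 0.10869 × 2.6487 ÷ 0.012870 = 1.000051
Product ≈ 1 (deviation 0.005%, within rounding noise).

1.0001 (no arbitrage)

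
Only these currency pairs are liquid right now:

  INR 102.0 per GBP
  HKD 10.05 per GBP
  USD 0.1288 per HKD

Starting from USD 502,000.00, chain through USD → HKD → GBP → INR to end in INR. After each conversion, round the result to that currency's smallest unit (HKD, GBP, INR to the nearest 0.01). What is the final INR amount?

INR 39,556,873.98

USD 502,000.00 ÷ 0.1288 = HKD 3,897,515.53
HKD 3,897,515.53 ÷ 10.05 = GBP 387,812.49
GBP 387,812.49 × 102.0 = INR 39,556,873.98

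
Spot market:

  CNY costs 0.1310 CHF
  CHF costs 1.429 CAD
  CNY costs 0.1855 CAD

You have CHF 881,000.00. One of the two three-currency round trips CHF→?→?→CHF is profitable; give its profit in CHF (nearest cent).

Profitable loop is CHF → CAD → CNY → CHF:
CHF 881,000.00 × 1.429 = CAD 1,258,949.00
CAD 1,258,949.00 ÷ 0.1855 = CNY 6,786,787.06
CNY 6,786,787.06 × 0.1310 = CHF 889,069.11
Profit = CHF 889,069.11 − CHF 881,000.00

Profit: CHF 8,069.11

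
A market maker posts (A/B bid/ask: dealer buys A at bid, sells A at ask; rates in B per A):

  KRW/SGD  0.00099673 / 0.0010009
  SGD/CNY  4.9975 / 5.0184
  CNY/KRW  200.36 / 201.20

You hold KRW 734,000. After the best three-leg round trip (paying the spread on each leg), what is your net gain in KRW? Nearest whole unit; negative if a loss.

Best loop KRW → SGD → CNY → KRW:
KRW 734,000 × 0.00099673 (sell KRW at bid) = SGD 731.60
SGD 731.60 × 4.9975 (sell SGD at bid) = CNY 3,656.17
CNY 3,656.17 × 200.36 (sell CNY at bid) = KRW 732,550

Net result: KRW -1,450 (no profitable arbitrage after spreads)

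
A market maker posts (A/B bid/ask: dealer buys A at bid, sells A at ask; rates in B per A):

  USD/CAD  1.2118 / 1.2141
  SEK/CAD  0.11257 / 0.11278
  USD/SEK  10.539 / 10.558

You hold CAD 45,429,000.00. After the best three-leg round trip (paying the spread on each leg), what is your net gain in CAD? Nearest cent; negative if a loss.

Best loop CAD → SEK → USD → CAD:
CAD 45,429,000.00 ÷ 0.11278 (buy SEK at ask) = SEK 402,810,782.05
SEK 402,810,782.05 ÷ 10.558 (buy USD at ask) = USD 38,152,186.21
USD 38,152,186.21 × 1.2118 (sell USD at bid) = CAD 46,232,819.25

Net profit: CAD 803,819.25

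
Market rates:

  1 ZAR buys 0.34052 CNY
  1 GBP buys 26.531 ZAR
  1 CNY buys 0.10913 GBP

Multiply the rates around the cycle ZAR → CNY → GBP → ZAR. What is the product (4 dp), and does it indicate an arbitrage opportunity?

Around ZAR → CNY → GBP → ZAR: 1 × 0.34052 × 0.10913 × 26.531 = 0.985917
Product < 1; profitable direction is ZAR → GBP → CNY → ZAR.

0.9859 (arbitrage exists)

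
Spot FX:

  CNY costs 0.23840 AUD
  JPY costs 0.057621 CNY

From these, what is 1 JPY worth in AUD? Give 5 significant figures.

JPY/AUD = 0.013737

1 JPY × 0.057621 = 0.057621 CNY
0.057621 CNY × 0.23840 = 0.0137368 AUD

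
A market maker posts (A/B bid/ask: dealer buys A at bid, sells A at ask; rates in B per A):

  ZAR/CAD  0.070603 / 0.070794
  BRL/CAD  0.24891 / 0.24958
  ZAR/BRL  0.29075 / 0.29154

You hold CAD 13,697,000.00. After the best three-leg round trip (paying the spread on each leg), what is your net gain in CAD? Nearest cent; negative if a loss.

Net profit: CAD 305,032.21

Best loop CAD → ZAR → BRL → CAD:
CAD 13,697,000.00 ÷ 0.070794 (buy ZAR at ask) = ZAR 193,476,848.32
ZAR 193,476,848.32 × 0.29075 (sell ZAR at bid) = BRL 56,253,393.65
BRL 56,253,393.65 × 0.24891 (sell BRL at bid) = CAD 14,002,032.21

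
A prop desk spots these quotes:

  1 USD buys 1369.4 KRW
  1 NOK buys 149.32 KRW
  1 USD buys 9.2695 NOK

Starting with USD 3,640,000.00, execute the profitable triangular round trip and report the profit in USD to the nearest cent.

Profit: USD 39,131.83

Profitable loop is USD → NOK → KRW → USD:
USD 3,640,000.00 × 9.2695 = NOK 33,740,980.00
NOK 33,740,980.00 × 149.32 = KRW 5,038,203,134
KRW 5,038,203,134 ÷ 1369.4 = USD 3,679,131.83
Profit = USD 3,679,131.83 − USD 3,640,000.00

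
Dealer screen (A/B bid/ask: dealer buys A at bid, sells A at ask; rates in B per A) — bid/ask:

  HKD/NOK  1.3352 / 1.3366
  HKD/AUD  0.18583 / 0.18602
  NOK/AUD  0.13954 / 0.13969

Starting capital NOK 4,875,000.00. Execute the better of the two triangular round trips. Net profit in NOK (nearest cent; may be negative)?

Net profit: NOK 7,699.78

Best loop NOK → AUD → HKD → NOK:
NOK 4,875,000.00 × 0.13954 (sell NOK at bid) = AUD 680,257.50
AUD 680,257.50 ÷ 0.18602 (buy HKD at ask) = HKD 3,656,905.17
HKD 3,656,905.17 × 1.3352 (sell HKD at bid) = NOK 4,882,699.78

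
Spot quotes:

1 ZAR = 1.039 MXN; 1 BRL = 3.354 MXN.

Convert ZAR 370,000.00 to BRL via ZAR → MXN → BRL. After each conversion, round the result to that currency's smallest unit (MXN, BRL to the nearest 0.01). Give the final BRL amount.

ZAR 370,000.00 × 1.039 = MXN 384,430.00
MXN 384,430.00 ÷ 3.354 = BRL 114,618.37

BRL 114,618.37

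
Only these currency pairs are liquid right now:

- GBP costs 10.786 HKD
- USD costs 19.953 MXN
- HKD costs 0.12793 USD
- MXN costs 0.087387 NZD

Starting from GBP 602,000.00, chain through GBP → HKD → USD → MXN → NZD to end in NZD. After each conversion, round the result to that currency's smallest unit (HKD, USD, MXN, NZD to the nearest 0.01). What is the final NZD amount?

GBP 602,000.00 × 10.786 = HKD 6,493,172.00
HKD 6,493,172.00 × 0.12793 = USD 830,671.49
USD 830,671.49 × 19.953 = MXN 16,574,388.24
MXN 16,574,388.24 × 0.087387 = NZD 1,448,386.07

NZD 1,448,386.07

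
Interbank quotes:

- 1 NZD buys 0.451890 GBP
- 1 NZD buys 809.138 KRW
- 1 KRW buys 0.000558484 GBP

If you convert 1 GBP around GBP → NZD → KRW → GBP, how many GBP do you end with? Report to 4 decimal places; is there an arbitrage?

Around GBP → NZD → KRW → GBP: 1 ÷ 0.451890 × 809.138 × 0.000558484 = 1.000001
Product ≈ 1 (deviation 0.000%, within rounding noise).

1.0000 (no arbitrage)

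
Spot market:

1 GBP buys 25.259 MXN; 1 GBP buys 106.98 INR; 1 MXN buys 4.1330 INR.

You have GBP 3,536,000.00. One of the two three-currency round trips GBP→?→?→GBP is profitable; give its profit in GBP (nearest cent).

Profitable loop is GBP → INR → MXN → GBP:
GBP 3,536,000.00 × 106.98 = INR 378,281,280.00
INR 378,281,280.00 ÷ 4.1330 = MXN 91,527,045.73
MXN 91,527,045.73 ÷ 25.259 = GBP 3,623,541.93
Profit = GBP 3,623,541.93 − GBP 3,536,000.00

Profit: GBP 87,541.93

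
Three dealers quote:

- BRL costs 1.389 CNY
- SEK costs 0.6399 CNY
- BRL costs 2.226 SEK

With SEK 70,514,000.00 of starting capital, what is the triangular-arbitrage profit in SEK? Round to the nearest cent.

Profitable loop is SEK → CNY → BRL → SEK:
SEK 70,514,000.00 × 0.6399 = CNY 45,121,908.60
CNY 45,121,908.60 ÷ 1.389 = BRL 32,485,175.38
BRL 32,485,175.38 × 2.226 = SEK 72,312,000.39
Profit = SEK 72,312,000.39 − SEK 70,514,000.00

Profit: SEK 1,798,000.39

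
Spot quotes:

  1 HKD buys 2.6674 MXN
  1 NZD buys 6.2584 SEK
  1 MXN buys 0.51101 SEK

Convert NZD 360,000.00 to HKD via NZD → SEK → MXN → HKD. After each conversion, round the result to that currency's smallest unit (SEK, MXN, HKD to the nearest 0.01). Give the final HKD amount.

HKD 1,652,906.44

NZD 360,000.00 × 6.2584 = SEK 2,253,024.00
SEK 2,253,024.00 ÷ 0.51101 = MXN 4,408,962.64
MXN 4,408,962.64 ÷ 2.6674 = HKD 1,652,906.44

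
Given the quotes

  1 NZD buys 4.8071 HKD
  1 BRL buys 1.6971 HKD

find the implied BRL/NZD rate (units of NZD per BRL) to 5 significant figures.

BRL/NZD = 0.35304

1 BRL × 1.6971 = 1.6971 HKD
1.6971 HKD ÷ 4.8071 = 0.35304 NZD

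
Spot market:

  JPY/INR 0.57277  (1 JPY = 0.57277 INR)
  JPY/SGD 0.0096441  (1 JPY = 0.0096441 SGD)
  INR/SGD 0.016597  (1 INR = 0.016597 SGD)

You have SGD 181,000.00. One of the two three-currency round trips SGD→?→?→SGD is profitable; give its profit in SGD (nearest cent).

Profitable loop is SGD → INR → JPY → SGD:
SGD 181,000.00 ÷ 0.016597 = INR 10,905,585.35
INR 10,905,585.35 ÷ 0.57277 = JPY 19,040,078
JPY 19,040,078 × 0.0096441 = SGD 183,624.41
Profit = SGD 183,624.41 − SGD 181,000.00

Profit: SGD 2,624.41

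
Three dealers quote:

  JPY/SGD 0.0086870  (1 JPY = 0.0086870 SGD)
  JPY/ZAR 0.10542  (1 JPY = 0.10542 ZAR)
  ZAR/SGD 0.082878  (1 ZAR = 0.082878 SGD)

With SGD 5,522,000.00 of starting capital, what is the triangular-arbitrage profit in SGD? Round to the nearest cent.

Profit: SGD 31,782.34

Profitable loop is SGD → JPY → ZAR → SGD:
SGD 5,522,000.00 ÷ 0.0086870 = JPY 635,662,484
JPY 635,662,484 × 0.10542 = ZAR 67,011,539.08
ZAR 67,011,539.08 × 0.082878 = SGD 5,553,782.34
Profit = SGD 5,553,782.34 − SGD 5,522,000.00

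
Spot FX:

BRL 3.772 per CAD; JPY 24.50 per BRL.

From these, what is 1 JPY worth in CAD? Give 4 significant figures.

JPY/CAD = 0.01082

1 JPY ÷ 24.50 = 0.0408163 BRL
0.0408163 BRL ÷ 3.772 = 0.0108209 CAD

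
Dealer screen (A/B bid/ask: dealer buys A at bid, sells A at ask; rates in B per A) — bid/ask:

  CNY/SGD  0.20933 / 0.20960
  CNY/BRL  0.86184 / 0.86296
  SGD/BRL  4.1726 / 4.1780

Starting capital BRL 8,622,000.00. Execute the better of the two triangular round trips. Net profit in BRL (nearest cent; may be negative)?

Net profit: BRL 104,811.19

Best loop BRL → CNY → SGD → BRL:
BRL 8,622,000.00 ÷ 0.86296 (buy CNY at ask) = CNY 9,991,193.10
CNY 9,991,193.10 × 0.20933 (sell CNY at bid) = SGD 2,091,456.45
SGD 2,091,456.45 × 4.1726 (sell SGD at bid) = BRL 8,726,811.19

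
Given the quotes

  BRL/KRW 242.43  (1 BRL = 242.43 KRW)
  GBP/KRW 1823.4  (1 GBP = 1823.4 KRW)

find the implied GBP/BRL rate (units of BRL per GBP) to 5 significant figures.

GBP/BRL = 7.5213

1 GBP × 1823.4 = 1823.4 KRW
1823.4 KRW ÷ 242.43 = 7.52135 BRL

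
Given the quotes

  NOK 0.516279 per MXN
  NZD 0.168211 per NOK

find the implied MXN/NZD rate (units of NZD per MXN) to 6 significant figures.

MXN/NZD = 0.0868438

1 MXN × 0.516279 = 0.516279 NOK
0.516279 NOK × 0.168211 = 0.0868438 NZD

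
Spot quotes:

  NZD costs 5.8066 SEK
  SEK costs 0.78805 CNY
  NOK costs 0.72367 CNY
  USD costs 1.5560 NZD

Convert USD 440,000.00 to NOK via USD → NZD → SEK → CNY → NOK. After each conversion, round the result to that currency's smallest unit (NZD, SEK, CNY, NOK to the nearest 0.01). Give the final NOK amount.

USD 440,000.00 × 1.5560 = NZD 684,640.00
NZD 684,640.00 × 5.8066 = SEK 3,975,430.62
SEK 3,975,430.62 × 0.78805 = CNY 3,132,838.10
CNY 3,132,838.10 ÷ 0.72367 = NOK 4,329,097.66

NOK 4,329,097.66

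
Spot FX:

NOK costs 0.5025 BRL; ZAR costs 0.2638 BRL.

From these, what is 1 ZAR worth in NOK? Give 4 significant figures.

1 ZAR × 0.2638 = 0.2638 BRL
0.2638 BRL ÷ 0.5025 = 0.524975 NOK

ZAR/NOK = 0.5250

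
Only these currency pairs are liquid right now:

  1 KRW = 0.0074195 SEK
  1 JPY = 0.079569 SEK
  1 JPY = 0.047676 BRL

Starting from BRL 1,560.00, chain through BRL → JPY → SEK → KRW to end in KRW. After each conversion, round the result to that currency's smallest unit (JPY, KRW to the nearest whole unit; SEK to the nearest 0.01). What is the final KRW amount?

KRW 350,910

BRL 1,560.00 ÷ 0.047676 = JPY 32,721
JPY 32,721 × 0.079569 = SEK 2,603.58
SEK 2,603.58 ÷ 0.0074195 = KRW 350,910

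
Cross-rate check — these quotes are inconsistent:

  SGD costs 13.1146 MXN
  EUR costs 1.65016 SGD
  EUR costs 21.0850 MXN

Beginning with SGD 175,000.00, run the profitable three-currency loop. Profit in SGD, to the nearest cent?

Profit: SGD 4,616.22

Profitable loop is SGD → MXN → EUR → SGD:
SGD 175,000.00 × 13.1146 = MXN 2,295,055.00
MXN 2,295,055.00 ÷ 21.0850 = EUR 108,847.76
EUR 108,847.76 × 1.65016 = SGD 179,616.22
Profit = SGD 179,616.22 − SGD 175,000.00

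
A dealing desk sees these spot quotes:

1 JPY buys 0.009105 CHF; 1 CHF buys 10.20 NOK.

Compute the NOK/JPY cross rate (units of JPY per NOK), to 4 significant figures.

NOK/JPY = 10.77

1 NOK ÷ 10.20 = 0.0980392 CHF
0.0980392 CHF ÷ 0.009105 = 10.7676 JPY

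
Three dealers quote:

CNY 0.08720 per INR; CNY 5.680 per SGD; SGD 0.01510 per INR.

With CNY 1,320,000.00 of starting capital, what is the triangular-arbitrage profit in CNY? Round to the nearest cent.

Profitable loop is CNY → SGD → INR → CNY:
CNY 1,320,000.00 ÷ 5.680 = SGD 232,394.37
SGD 232,394.37 ÷ 0.01510 = INR 15,390,355.38
INR 15,390,355.38 × 0.08720 = CNY 1,342,038.99
Profit = CNY 1,342,038.99 − CNY 1,320,000.00

Profit: CNY 22,038.99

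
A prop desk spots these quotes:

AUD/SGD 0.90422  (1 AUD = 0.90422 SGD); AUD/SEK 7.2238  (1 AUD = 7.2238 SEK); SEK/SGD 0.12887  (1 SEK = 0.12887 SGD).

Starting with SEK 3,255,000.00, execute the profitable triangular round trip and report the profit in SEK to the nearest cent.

Profitable loop is SEK → SGD → AUD → SEK:
SEK 3,255,000.00 × 0.12887 = SGD 419,471.85
SGD 419,471.85 ÷ 0.90422 = AUD 463,904.64
AUD 463,904.64 × 7.2238 = SEK 3,351,154.31
Profit = SEK 3,351,154.31 − SEK 3,255,000.00

Profit: SEK 96,154.31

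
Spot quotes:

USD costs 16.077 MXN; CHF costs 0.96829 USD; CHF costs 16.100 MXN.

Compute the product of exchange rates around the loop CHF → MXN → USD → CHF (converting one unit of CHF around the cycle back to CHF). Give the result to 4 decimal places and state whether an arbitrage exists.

1.0342 (arbitrage exists)

Around CHF → MXN → USD → CHF: 1 × 16.100 ÷ 16.077 ÷ 0.96829 = 1.034226
Product > 1; profitable direction is CHF → MXN → USD → CHF.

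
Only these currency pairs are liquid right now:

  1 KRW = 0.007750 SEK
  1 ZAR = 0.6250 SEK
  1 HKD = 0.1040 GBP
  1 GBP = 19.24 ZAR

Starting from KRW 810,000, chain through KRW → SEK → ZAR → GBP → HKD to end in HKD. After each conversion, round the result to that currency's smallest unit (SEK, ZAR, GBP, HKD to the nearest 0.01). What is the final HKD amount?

KRW 810,000 × 0.007750 = SEK 6,277.50
SEK 6,277.50 ÷ 0.6250 = ZAR 10,044.00
ZAR 10,044.00 ÷ 19.24 = GBP 522.04
GBP 522.04 ÷ 0.1040 = HKD 5,019.62

HKD 5,019.62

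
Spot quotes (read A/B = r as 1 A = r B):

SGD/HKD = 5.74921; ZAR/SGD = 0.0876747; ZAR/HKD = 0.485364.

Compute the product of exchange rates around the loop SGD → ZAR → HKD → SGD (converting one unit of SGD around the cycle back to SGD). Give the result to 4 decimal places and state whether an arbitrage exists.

0.9629 (arbitrage exists)

Around SGD → ZAR → HKD → SGD: 1 ÷ 0.0876747 × 0.485364 ÷ 5.74921 = 0.962909
Product < 1; profitable direction is SGD → HKD → ZAR → SGD.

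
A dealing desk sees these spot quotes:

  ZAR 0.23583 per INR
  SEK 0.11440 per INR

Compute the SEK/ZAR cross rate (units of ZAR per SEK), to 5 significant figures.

SEK/ZAR = 2.0615

1 SEK ÷ 0.11440 = 8.74126 INR
8.74126 INR × 0.23583 = 2.06145 ZAR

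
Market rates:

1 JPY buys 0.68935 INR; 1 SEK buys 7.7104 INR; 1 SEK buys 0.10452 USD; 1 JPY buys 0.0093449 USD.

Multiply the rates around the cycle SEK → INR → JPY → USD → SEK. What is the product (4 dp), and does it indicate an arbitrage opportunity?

1.0000 (no arbitrage)

Around SEK → INR → JPY → USD → SEK: 1 × 7.7104 ÷ 0.68935 × 0.0093449 ÷ 0.10452 = 1.000029
Product ≈ 1 (deviation 0.003%, within rounding noise).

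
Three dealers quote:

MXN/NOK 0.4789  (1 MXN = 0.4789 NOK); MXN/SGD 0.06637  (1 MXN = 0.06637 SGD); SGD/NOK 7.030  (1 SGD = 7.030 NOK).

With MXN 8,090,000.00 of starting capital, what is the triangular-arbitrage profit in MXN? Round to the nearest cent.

Profit: MXN 213,596.10

Profitable loop is MXN → NOK → SGD → MXN:
MXN 8,090,000.00 × 0.4789 = NOK 3,874,301.00
NOK 3,874,301.00 ÷ 7.030 = SGD 551,109.67
SGD 551,109.67 ÷ 0.06637 = MXN 8,303,596.10
Profit = MXN 8,303,596.10 − MXN 8,090,000.00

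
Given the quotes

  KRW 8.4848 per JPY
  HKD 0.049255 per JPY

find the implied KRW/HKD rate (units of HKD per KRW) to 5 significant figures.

KRW/HKD = 0.0058051

1 KRW ÷ 8.4848 = 0.117858 JPY
0.117858 JPY × 0.049255 = 0.00580509 HKD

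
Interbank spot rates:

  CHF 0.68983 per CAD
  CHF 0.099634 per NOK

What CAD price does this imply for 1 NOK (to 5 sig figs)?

1 NOK × 0.099634 = 0.099634 CHF
0.099634 CHF ÷ 0.68983 = 0.144433 CAD

NOK/CAD = 0.14443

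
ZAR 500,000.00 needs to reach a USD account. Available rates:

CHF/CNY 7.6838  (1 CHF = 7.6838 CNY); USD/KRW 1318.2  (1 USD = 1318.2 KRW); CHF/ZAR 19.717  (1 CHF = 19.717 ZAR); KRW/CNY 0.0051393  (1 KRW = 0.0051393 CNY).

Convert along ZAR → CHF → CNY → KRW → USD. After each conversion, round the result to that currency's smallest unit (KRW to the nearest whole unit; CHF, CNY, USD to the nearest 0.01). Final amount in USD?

ZAR 500,000.00 ÷ 19.717 = CHF 25,358.83
CHF 25,358.83 × 7.6838 = CNY 194,852.18
CNY 194,852.18 ÷ 0.0051393 = KRW 37,914,148
KRW 37,914,148 ÷ 1318.2 = USD 28,762.06

USD 28,762.06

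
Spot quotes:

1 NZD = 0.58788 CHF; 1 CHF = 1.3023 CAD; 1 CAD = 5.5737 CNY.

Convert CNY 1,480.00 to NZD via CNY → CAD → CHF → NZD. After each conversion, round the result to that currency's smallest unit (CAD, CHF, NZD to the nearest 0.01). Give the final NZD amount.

CNY 1,480.00 ÷ 5.5737 = CAD 265.53
CAD 265.53 ÷ 1.3023 = CHF 203.89
CHF 203.89 ÷ 0.58788 = NZD 346.82

NZD 346.82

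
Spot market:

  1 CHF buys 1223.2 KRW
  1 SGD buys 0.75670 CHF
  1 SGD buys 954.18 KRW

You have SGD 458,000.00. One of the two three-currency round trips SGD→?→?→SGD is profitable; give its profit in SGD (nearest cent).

Profit: SGD 14,144.12

Profitable loop is SGD → KRW → CHF → SGD:
SGD 458,000.00 × 954.18 = KRW 437,014,440
KRW 437,014,440 ÷ 1223.2 = CHF 357,271.45
CHF 357,271.45 ÷ 0.75670 = SGD 472,144.12
Profit = SGD 472,144.12 − SGD 458,000.00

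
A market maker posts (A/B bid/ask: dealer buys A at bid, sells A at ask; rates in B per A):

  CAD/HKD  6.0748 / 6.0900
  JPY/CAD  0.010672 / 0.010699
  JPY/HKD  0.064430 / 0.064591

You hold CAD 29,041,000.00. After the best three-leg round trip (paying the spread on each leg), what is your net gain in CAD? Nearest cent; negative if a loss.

Best loop CAD → HKD → JPY → CAD:
CAD 29,041,000.00 × 6.0748 (sell CAD at bid) = HKD 176,418,266.80
HKD 176,418,266.80 ÷ 0.064591 (buy JPY at ask) = JPY 2,731,313,446
JPY 2,731,313,446 × 0.010672 (sell JPY at bid) = CAD 29,148,577.10

Net profit: CAD 107,577.10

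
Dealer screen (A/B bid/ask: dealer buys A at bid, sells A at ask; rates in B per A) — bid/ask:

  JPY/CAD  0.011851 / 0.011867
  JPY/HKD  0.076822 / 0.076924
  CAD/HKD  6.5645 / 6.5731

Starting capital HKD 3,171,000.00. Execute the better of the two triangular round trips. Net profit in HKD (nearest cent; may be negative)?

Net profit: HKD 35,941.47

Best loop HKD → JPY → CAD → HKD:
HKD 3,171,000.00 ÷ 0.076924 (buy JPY at ask) = JPY 41,222,505
JPY 41,222,505 × 0.011851 (sell JPY at bid) = CAD 488,527.91
CAD 488,527.91 × 6.5645 (sell CAD at bid) = HKD 3,206,941.47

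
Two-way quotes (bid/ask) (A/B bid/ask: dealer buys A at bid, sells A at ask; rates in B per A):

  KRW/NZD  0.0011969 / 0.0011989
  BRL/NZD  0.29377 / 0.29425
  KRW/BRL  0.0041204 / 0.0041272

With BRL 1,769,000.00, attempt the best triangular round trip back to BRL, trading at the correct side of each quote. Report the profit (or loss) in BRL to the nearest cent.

Best loop BRL → NZD → KRW → BRL:
BRL 1,769,000.00 × 0.29377 (sell BRL at bid) = NZD 519,679.13
NZD 519,679.13 ÷ 0.0011989 (buy KRW at ask) = KRW 433,463,283
KRW 433,463,283 × 0.0041204 (sell KRW at bid) = BRL 1,786,042.11

Net profit: BRL 17,042.11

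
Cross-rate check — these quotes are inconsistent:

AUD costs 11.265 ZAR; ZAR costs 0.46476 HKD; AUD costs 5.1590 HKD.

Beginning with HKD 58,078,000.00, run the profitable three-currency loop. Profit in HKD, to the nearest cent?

Profit: HKD 861,447.93

Profitable loop is HKD → AUD → ZAR → HKD:
HKD 58,078,000.00 ÷ 5.1590 = AUD 11,257,608.06
AUD 11,257,608.06 × 11.265 = ZAR 126,816,954.84
ZAR 126,816,954.84 × 0.46476 = HKD 58,939,447.93
Profit = HKD 58,939,447.93 − HKD 58,078,000.00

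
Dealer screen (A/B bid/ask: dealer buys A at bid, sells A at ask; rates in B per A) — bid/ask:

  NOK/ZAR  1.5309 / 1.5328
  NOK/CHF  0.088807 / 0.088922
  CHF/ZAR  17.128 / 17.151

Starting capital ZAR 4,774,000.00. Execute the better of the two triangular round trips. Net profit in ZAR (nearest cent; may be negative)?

Best loop ZAR → CHF → NOK → ZAR:
ZAR 4,774,000.00 ÷ 17.151 (buy CHF at ask) = CHF 278,351.12
CHF 278,351.12 ÷ 0.088922 (buy NOK at ask) = NOK 3,130,284.03
NOK 3,130,284.03 × 1.5309 (sell NOK at bid) = ZAR 4,792,151.82

Net profit: ZAR 18,151.82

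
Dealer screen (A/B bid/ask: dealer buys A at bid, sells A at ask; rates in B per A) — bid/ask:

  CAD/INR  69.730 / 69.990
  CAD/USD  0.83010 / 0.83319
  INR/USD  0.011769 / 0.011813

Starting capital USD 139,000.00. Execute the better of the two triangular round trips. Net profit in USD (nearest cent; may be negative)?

Best loop USD → INR → CAD → USD:
USD 139,000.00 ÷ 0.011813 (buy INR at ask) = INR 11,766,697.71
INR 11,766,697.71 ÷ 69.990 (buy CAD at ask) = CAD 168,119.70
CAD 168,119.70 × 0.83010 (sell CAD at bid) = USD 139,556.16

Net profit: USD 556.16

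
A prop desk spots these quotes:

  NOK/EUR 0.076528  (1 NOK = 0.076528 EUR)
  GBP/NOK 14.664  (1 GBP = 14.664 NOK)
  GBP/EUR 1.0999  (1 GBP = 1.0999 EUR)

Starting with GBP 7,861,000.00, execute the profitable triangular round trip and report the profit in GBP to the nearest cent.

Profit: GBP 159,425.51

Profitable loop is GBP → NOK → EUR → GBP:
GBP 7,861,000.00 × 14.664 = NOK 115,273,704.00
NOK 115,273,704.00 × 0.076528 = EUR 8,821,666.02
EUR 8,821,666.02 ÷ 1.0999 = GBP 8,020,425.51
Profit = GBP 8,020,425.51 − GBP 7,861,000.00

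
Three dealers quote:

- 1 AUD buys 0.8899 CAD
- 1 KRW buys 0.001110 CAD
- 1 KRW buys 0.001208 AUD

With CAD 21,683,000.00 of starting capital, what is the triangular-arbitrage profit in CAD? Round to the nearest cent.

Profitable loop is CAD → AUD → KRW → CAD:
CAD 21,683,000.00 ÷ 0.8899 = AUD 24,365,659.06
AUD 24,365,659.06 ÷ 0.001208 = KRW 20,170,247,569
KRW 20,170,247,569 × 0.001110 = CAD 22,388,974.80
Profit = CAD 22,388,974.80 − CAD 21,683,000.00

Profit: CAD 705,974.80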